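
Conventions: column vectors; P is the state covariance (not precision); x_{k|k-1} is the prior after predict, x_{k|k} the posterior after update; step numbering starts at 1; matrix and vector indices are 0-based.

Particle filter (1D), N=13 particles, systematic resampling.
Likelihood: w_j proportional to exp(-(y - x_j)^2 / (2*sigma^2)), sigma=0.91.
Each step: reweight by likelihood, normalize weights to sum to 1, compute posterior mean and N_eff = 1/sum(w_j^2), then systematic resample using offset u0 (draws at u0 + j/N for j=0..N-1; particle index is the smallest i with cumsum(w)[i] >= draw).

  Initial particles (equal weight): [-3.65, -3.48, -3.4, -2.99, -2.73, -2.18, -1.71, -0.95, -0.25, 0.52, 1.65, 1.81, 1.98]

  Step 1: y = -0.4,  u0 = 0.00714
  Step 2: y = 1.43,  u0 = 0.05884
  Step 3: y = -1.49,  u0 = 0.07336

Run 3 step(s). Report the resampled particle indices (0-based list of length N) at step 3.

resampled_idx = [0, 0, 1, 1, 2, 2, 3, 3, 4, 6, 8, 10, 12]

step 1: w=[0.0005, 0.0010, 0.0014, 0.0055, 0.0120, 0.0469, 0.1126, 0.2644, 0.3131, 0.1904, 0.0251, 0.0166, 0.0104]  mean=-0.4926  Neff=4.5394  idx=[3, 6, 6, 7, 7, 7, 8, 8, 8, 8, 9, 9, 9]
step 2: w=[0.0000, 0.0010, 0.0010, 0.0123, 0.0123, 0.0123, 0.0686, 0.0686, 0.0686, 0.0686, 0.2288, 0.2288, 0.2288]  mean=0.2498  Neff=5.6694  idx=[6, 7, 8, 9, 10, 10, 10, 11, 11, 11, 12, 12, 12]
step 3: w=[0.1671, 0.1671, 0.1671, 0.1671, 0.0369, 0.0369, 0.0369, 0.0369, 0.0369, 0.0369, 0.0369, 0.0369, 0.0369]  mean=0.0055  Neff=8.0739  idx=[0, 0, 1, 1, 2, 2, 3, 3, 4, 6, 8, 10, 12]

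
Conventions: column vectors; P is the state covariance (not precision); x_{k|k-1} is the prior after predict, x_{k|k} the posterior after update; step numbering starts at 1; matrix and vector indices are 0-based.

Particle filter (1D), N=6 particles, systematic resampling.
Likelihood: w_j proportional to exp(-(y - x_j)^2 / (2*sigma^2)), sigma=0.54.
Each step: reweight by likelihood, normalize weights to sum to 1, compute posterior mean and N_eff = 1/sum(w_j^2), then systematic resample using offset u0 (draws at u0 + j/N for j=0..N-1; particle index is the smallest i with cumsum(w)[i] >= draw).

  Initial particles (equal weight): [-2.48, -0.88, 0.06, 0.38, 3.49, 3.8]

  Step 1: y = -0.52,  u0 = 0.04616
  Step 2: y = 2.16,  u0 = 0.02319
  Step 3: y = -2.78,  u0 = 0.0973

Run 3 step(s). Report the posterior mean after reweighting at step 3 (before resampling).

post_mean = 0.0821

step 1: w=[0.0009, 0.4964, 0.3482, 0.1546, 0.0000, 0.0000]  mean=-0.3593  Neff=2.5541  idx=[1, 1, 1, 2, 2, 3]
step 2: w=[0.0000, 0.0000, 0.0000, 0.0961, 0.0961, 0.8077]  mean=0.3184  Neff=1.4905  idx=[3, 4, 5, 5, 5, 5]
step 3: w=[0.4654, 0.4654, 0.0173, 0.0173, 0.0173, 0.0173]  mean=0.0821  Neff=2.3021  idx=[0, 0, 0, 1, 1, 1]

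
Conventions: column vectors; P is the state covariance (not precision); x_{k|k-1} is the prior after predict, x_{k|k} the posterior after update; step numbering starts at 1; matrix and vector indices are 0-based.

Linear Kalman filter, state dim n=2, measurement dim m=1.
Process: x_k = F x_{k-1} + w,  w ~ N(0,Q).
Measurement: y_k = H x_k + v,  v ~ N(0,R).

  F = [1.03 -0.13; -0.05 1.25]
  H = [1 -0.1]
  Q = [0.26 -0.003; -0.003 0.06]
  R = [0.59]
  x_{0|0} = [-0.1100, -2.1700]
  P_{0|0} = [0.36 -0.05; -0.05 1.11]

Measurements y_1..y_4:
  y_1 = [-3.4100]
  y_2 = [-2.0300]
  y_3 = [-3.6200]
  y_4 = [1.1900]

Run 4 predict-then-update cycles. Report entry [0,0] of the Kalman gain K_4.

K[0,0] = 0.4965

step 1: x^-=[0.1688, -2.7070]  P^-=[0.6741 -0.2666; -0.2666 1.8015]  S=[1.3354]  K=[0.5247; -0.3346]  nu=[-3.8495]  x^+=[-1.8512, -1.4191]  P^+=[0.3064 -0.0322; -0.0322 1.6521]
step 2: x^-=[-1.7222, -1.6814]  P^-=[0.6216 -0.3289; -0.3289 2.6461]  S=[1.3038]  K=[0.5020; -0.4552]  nu=[-0.4759]  x^+=[-1.9611, -1.4647]  P^+=[0.2931 -0.0310; -0.0310 2.3760]
step 3: x^-=[-1.8295, -1.7328]  P^-=[0.6194 -0.4443; -0.4443 3.7771]  S=[1.3360]  K=[0.4969; -0.6153]  nu=[-1.9638]  x^+=[-2.8052, -0.5246]  P^+=[0.2896 -0.0359; -0.0359 3.2713]
step 4: x^-=[-2.8212, -0.5155]  P^-=[0.6321 -0.5959; -0.5959 5.1767]  S=[1.3930]  K=[0.4965; -0.7994]  nu=[3.9596]  x^+=[-0.8551, -3.6808]  P^+=[0.2886 -0.0430; -0.0430 4.2865]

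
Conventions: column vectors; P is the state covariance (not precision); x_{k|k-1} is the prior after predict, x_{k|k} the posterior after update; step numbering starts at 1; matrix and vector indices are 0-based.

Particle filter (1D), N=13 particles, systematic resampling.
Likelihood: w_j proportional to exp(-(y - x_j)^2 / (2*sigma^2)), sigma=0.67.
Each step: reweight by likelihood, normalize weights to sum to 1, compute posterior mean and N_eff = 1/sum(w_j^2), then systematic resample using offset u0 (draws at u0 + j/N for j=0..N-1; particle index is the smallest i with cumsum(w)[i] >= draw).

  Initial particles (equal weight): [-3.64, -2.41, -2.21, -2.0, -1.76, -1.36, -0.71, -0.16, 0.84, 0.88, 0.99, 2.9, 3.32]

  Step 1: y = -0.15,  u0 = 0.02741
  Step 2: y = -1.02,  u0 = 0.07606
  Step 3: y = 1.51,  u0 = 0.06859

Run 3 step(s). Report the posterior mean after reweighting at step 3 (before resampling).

post_mean = 0.7579

step 1: w=[0.0000, 0.0012, 0.0031, 0.0077, 0.0194, 0.0683, 0.2458, 0.3486, 0.1170, 0.1069, 0.0820, 0.0000, 0.0000]  mean=-0.1088  Neff=4.5685  idx=[4, 6, 6, 6, 6, 7, 7, 7, 7, 8, 8, 9, 10]
step 2: w=[0.0911, 0.1507, 0.1507, 0.1507, 0.1507, 0.0736, 0.0736, 0.0736, 0.0736, 0.0036, 0.0036, 0.0030, 0.0019]  mean=-0.6248  Neff=8.2796  idx=[0, 1, 1, 2, 2, 3, 3, 4, 4, 6, 7, 8, 12]
step 3: w=[0.0000, 0.0046, 0.0046, 0.0046, 0.0046, 0.0046, 0.0046, 0.0046, 0.0046, 0.0493, 0.0493, 0.0493, 0.8156]  mean=0.7579  Neff=1.4867  idx=[9, 11, 12, 12, 12, 12, 12, 12, 12, 12, 12, 12, 12]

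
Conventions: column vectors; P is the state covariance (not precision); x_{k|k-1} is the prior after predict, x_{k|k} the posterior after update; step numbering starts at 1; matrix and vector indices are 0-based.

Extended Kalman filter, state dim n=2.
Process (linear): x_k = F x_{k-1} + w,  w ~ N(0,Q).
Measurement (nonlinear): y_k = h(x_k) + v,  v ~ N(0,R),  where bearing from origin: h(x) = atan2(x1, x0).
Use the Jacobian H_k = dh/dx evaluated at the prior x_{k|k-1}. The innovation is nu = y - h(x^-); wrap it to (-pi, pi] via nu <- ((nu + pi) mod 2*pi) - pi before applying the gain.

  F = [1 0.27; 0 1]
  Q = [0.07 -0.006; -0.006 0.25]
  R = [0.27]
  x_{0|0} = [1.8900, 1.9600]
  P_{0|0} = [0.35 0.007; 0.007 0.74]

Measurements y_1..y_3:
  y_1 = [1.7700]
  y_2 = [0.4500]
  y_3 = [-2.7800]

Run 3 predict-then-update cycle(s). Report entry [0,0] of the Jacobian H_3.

step 1: x^-=[2.4192, 1.9600]  P^-=[0.4777 0.2008; 0.2008 0.9900]  H_jac=[-0.2022 0.2496]  S=[0.3309]  K=[-0.1405; 0.6239]  nu=[1.0891]  x^+=[2.2662, 2.6395]  P^+=[0.4712 0.2298; 0.2298 0.8612]
step 2: x^-=[2.9789, 2.6395]  P^-=[0.7281 0.4563; 0.4563 1.1112]  H_jac=[-0.1666 0.1881]  S=[0.3009]  K=[-0.1180; 0.4418]  nu=[-0.2751]  x^+=[3.0113, 2.5180]  P^+=[0.7239 0.4720; 0.4720 1.0525]
step 3: x^-=[3.6912, 2.5180]  P^-=[1.1255 0.7502; 0.7502 1.3025]  H_jac=[-0.1261 0.1849]  S=[0.2974]  K=[-0.0109; 0.4915]  nu=[2.9045]  x^+=[3.6594, 3.9456]  P^+=[1.1255 0.7518; 0.7518 1.2306]

H_jac[0,0] = -0.1261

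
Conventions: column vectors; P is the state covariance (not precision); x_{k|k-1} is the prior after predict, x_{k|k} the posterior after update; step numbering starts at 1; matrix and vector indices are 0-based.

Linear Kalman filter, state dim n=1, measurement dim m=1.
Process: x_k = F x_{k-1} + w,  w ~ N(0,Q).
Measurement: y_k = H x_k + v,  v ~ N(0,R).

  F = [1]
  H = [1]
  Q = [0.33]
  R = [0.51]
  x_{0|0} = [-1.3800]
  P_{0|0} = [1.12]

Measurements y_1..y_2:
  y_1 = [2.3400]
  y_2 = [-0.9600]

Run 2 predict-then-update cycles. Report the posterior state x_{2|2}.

x_post = [0.0170]

step 1: x^-=[-1.3800]  P^-=[1.4500]  S=[1.9600]  K=[0.7398]  nu=[3.7200]  x^+=[1.3720]  P^+=[0.3773]
step 2: x^-=[1.3720]  P^-=[0.7073]  S=[1.2173]  K=[0.5810]  nu=[-2.3320]  x^+=[0.0170]  P^+=[0.2963]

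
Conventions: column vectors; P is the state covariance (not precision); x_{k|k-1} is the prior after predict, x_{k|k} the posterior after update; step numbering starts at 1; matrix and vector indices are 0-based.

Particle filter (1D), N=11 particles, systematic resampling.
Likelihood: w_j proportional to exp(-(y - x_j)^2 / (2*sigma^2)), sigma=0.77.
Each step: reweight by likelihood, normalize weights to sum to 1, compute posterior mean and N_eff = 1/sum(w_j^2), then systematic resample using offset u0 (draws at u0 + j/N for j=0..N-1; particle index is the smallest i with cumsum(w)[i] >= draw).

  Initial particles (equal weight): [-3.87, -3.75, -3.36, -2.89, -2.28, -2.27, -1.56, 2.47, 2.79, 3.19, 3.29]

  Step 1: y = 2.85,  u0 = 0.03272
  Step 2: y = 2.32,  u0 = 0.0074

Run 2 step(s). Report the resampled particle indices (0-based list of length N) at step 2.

step 1: w=[0.0000, 0.0000, 0.0000, 0.0000, 0.0000, 0.0000, 0.0000, 0.2433, 0.2740, 0.2493, 0.2334]  mean=2.9286  Neff=3.9857  idx=[7, 7, 7, 8, 8, 8, 9, 9, 9, 10, 10]
step 2: w=[0.1238, 0.1238, 0.1238, 0.1048, 0.1048, 0.1048, 0.0667, 0.0667, 0.0667, 0.0571, 0.0571]  mean=2.8082  Neff=10.1224  idx=[0, 0, 1, 2, 2, 3, 4, 5, 6, 8, 9]

resampled_idx = [0, 0, 1, 2, 2, 3, 4, 5, 6, 8, 9]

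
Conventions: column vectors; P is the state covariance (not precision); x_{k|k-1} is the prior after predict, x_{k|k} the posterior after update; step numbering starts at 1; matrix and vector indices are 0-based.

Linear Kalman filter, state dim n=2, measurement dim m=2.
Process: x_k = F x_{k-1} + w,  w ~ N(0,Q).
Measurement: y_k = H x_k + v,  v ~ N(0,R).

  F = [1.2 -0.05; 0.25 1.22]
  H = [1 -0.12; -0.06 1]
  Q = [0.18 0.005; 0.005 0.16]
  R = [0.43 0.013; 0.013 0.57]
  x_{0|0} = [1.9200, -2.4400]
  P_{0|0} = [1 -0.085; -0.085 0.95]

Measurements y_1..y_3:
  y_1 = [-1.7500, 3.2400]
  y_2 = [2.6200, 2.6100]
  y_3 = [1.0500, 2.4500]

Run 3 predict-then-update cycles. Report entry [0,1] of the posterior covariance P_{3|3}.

P_post[0,1] = 0.0661

step 1: x^-=[2.4260, -2.4968]  P^-=[1.6326 0.1237; 0.1237 1.5846]  S=[2.0557 -0.1505; -0.1505 2.1457]  K=[0.7919 0.0675; 0.0216 0.7366]  nu=[-4.4756, 5.8824]  x^+=[-0.7209, 1.7394]  P^+=[0.3498 0.0698; 0.0698 0.4243]
step 2: x^-=[-0.9520, 1.9418]  P^-=[0.6763 0.1853; 0.1853 0.8560]  S=[1.0742 0.0564; 0.0564 1.4062]  K=[0.6048 0.0787; 0.0455 0.5990]  nu=[3.8050, 0.6111]  x^+=[1.3974, 2.4809]  P^+=[0.2694 0.0689; 0.0689 0.3462]
step 3: x^-=[1.5528, 3.3760]  P^-=[0.5605 0.1647; 0.1647 0.7341]  S=[0.9615 0.0571; 0.0571 1.2863]  K=[0.5578 0.0771; 0.0463 0.5609]  nu=[-0.0977, -0.8328]  x^+=[1.4341, 2.9043]  P^+=[0.2488 0.0661; 0.0661 0.3243]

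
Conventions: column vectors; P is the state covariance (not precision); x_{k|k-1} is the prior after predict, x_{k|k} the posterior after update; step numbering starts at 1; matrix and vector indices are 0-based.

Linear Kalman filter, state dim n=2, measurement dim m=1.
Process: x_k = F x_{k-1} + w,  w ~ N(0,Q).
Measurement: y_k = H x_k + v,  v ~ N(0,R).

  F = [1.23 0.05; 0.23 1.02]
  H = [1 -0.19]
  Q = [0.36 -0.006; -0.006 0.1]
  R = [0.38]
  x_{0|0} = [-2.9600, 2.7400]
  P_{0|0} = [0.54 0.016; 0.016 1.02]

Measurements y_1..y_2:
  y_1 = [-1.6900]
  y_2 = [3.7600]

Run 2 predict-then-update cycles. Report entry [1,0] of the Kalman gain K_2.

step 1: x^-=[-3.5038, 2.1140]  P^-=[1.1815 0.2190; 0.2190 1.1973]  S=[1.5215]  K=[0.7492; -0.0055]  nu=[2.2155]  x^+=[-1.8440, 2.1017]  P^+=[0.3275 0.2254; 0.2254 1.1972]
step 2: x^-=[-2.1630, 1.7196]  P^-=[0.8862 0.4330; 0.4330 1.4687]  S=[1.1547]  K=[0.6962; 0.1334]  nu=[6.2498]  x^+=[2.1883, 2.5532]  P^+=[0.3265 0.3258; 0.3258 1.4481]

K[1,0] = 0.1334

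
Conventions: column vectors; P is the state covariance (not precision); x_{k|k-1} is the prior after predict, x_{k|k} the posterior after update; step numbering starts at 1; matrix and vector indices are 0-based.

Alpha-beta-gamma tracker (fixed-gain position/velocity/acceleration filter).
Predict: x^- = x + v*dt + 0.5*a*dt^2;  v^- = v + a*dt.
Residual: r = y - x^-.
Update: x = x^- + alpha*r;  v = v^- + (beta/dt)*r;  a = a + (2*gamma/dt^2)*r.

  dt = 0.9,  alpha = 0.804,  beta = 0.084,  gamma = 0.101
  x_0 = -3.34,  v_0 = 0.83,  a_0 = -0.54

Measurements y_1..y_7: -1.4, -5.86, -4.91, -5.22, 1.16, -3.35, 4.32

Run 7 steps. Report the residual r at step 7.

step 1: x_pred=-2.8117  r=1.4117  x^+=-1.6767  v^+=0.4758  a^+=-0.1879
step 2: x_pred=-1.3246  r=-4.5354  x^+=-4.9711  v^+=-0.1167  a^+=-1.3190
step 3: x_pred=-5.6103  r=0.7003  x^+=-5.0473  v^+=-1.2384  a^+=-1.1444
step 4: x_pred=-6.6253  r=1.4053  x^+=-5.4954  v^+=-2.1372  a^+=-0.7939
step 5: x_pred=-7.7404  r=8.9004  x^+=-0.5845  v^+=-2.0210  a^+=1.4257
step 6: x_pred=-1.8259  r=-1.5241  x^+=-3.0513  v^+=-0.8801  a^+=1.0456
step 7: x_pred=-3.4199  r=7.7399  x^+=2.8030  v^+=0.7834  a^+=2.9758

resid = 7.7399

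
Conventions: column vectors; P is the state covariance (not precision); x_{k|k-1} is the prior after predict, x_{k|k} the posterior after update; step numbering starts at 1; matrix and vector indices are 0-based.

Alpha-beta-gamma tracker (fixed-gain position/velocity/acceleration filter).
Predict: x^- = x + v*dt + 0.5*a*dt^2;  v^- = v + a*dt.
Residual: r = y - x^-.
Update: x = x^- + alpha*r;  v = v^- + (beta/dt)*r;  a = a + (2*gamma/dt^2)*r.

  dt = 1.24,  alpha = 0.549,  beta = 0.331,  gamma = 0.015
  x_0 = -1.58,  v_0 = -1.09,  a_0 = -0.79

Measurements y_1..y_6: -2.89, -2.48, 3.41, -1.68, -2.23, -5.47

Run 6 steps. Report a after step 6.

step 1: x_pred=-3.5390  r=0.6490  x^+=-3.1827  v^+=-1.8964  a^+=-0.7773
step 2: x_pred=-6.1318  r=3.6518  x^+=-4.1270  v^+=-1.8855  a^+=-0.7061
step 3: x_pred=-7.0078  r=10.4178  x^+=-1.2884  v^+=0.0199  a^+=-0.5028
step 4: x_pred=-1.6504  r=-0.0296  x^+=-1.6666  v^+=-0.6116  a^+=-0.5034
step 5: x_pred=-2.8120  r=0.5820  x^+=-2.4925  v^+=-1.0804  a^+=-0.4921
step 6: x_pred=-4.2105  r=-1.2595  x^+=-4.9020  v^+=-2.0268  a^+=-0.5166

a_post = -0.5166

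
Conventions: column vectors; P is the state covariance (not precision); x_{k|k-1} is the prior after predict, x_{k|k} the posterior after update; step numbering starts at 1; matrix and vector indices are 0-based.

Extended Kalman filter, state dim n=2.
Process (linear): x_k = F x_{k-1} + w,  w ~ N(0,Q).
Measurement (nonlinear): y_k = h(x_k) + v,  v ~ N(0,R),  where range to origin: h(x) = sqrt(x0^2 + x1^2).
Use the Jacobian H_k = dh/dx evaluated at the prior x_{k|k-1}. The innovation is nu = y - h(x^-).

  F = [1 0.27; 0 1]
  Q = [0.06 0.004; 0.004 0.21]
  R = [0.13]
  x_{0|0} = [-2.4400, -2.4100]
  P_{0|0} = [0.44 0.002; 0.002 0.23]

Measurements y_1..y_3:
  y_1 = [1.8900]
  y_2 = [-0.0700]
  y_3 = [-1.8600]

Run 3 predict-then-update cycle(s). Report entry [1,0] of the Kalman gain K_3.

step 1: x^-=[-3.0907, -2.4100]  P^-=[0.5178 0.0681; 0.0681 0.4400]  H_jac=[-0.7886 -0.6149]  S=[0.6845]  K=[-0.6578; -0.4738]  nu=[-2.0293]  x^+=[-1.7558, -1.4486]  P^+=[0.2217 -0.1452; -0.1452 0.2864]
step 2: x^-=[-2.1470, -1.4486]  P^-=[0.2241 -0.0639; -0.0639 0.4964]  H_jac=[-0.8289 -0.5593]  S=[0.3801]  K=[-0.3948; -0.5912]  nu=[-2.6600]  x^+=[-1.0967, 0.1238]  P^+=[0.1649 -0.1526; -0.1526 0.3636]
step 3: x^-=[-1.0633, 0.1238]  P^-=[0.1690 -0.0504; -0.0504 0.5736]  H_jac=[-0.9933 0.1157]  S=[0.3160]  K=[-0.5496; 0.3685]  nu=[-2.9305]  x^+=[0.5475, -0.9561]  P^+=[0.0735 0.0136; 0.0136 0.5306]

K[1,0] = 0.3685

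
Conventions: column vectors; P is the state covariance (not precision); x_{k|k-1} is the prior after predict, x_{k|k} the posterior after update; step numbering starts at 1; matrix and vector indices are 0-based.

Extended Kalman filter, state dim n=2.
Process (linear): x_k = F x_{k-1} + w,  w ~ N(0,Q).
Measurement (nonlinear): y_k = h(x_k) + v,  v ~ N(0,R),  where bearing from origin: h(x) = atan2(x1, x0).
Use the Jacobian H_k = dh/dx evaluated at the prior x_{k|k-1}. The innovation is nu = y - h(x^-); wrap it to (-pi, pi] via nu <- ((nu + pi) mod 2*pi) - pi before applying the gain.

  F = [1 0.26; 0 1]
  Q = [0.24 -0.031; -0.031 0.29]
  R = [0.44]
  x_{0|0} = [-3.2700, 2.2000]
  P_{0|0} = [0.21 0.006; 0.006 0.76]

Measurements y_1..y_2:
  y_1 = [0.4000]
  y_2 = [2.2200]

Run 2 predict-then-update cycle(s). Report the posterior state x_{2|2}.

step 1: x^-=[-2.6980, 2.2000]  P^-=[0.5045 0.1726; 0.1726 1.0500]  H_jac=[-0.1815 -0.2226]  S=[0.5226]  K=[-0.2488; -0.5072]  nu=[-2.0575]  x^+=[-2.1862, 3.2436]  P^+=[0.4722 0.1067; 0.1067 0.9155]
step 2: x^-=[-1.3428, 3.2436]  P^-=[0.8295 0.3137; 0.3137 1.2055]  H_jac=[-0.2632 -0.1090]  S=[0.5298]  K=[-0.4766; -0.4038]  nu=[0.2567]  x^+=[-1.4652, 3.1400]  P^+=[0.7092 0.2117; 0.2117 1.1192]

x_post = [-1.4652, 3.1400]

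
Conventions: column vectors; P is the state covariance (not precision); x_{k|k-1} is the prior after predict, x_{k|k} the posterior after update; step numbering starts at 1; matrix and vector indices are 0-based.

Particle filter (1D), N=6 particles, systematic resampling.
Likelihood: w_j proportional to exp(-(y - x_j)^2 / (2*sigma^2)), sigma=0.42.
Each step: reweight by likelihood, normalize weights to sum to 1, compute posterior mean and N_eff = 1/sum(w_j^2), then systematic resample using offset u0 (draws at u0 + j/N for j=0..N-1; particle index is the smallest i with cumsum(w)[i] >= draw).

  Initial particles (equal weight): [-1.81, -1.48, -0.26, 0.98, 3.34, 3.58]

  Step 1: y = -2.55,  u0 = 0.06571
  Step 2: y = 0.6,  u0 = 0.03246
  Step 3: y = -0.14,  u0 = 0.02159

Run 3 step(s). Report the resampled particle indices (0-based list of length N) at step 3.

resampled_idx = [1, 1, 2, 3, 4, 5]

step 1: w=[0.8446, 0.1554, 0.0000, 0.0000, 0.0000, 0.0000]  mean=-1.7587  Neff=1.3559  idx=[0, 0, 0, 0, 0, 1]
step 2: w=[0.0140, 0.0140, 0.0140, 0.0140, 0.0140, 0.9302]  mean=-1.5030  Neff=1.1543  idx=[2, 5, 5, 5, 5, 5]
step 3: w=[0.0118, 0.1976, 0.1976, 0.1976, 0.1976, 0.1976]  mean=-1.4839  Neff=5.1168  idx=[1, 1, 2, 3, 4, 5]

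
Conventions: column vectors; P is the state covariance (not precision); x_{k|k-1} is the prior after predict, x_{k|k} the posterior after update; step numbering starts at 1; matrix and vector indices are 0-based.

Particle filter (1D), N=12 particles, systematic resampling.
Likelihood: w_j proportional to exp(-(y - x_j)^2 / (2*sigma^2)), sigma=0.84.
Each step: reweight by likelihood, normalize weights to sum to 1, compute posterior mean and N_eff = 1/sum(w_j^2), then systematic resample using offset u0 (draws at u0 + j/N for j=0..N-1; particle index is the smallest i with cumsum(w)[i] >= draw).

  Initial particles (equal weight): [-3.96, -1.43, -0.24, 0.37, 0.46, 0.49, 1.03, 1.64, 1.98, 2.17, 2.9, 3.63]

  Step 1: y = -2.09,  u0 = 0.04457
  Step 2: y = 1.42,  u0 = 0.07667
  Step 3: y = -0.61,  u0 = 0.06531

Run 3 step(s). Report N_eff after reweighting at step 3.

step 1: w=[0.0892, 0.7809, 0.0941, 0.0146, 0.0106, 0.0095, 0.0011, 0.0001, 0.0000, 0.0000, 0.0000, 0.0000]  mean=-1.4764  Neff=1.5949  idx=[0, 1, 1, 1, 1, 1, 1, 1, 1, 1, 2, 2]
step 2: w=[0.0000, 0.0101, 0.0101, 0.0101, 0.0101, 0.0101, 0.0101, 0.0101, 0.0101, 0.0101, 0.4544, 0.4544]  mean=-0.3485  Neff=2.4162  idx=[8, 10, 10, 10, 10, 10, 11, 11, 11, 11, 11, 11]
step 3: w=[0.0586, 0.0856, 0.0856, 0.0856, 0.0856, 0.0856, 0.0856, 0.0856, 0.0856, 0.0856, 0.0856, 0.0856]  mean=-0.3097  Neff=11.9044  idx=[1, 2, 3, 3, 4, 5, 6, 7, 8, 9, 10, 11]

N_eff = 11.9044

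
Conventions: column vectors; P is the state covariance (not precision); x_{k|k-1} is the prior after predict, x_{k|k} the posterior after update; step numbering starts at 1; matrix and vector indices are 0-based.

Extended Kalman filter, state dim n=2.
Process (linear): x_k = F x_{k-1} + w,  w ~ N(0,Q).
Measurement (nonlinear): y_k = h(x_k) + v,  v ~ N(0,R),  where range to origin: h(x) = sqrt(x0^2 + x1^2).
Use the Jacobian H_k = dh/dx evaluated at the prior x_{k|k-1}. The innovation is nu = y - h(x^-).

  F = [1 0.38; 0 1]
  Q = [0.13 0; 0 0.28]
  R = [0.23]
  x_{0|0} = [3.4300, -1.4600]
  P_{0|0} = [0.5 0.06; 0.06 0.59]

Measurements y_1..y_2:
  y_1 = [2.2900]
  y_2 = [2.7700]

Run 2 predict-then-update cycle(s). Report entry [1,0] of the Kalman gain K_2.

step 1: x^-=[2.8752, -1.4600]  P^-=[0.7608 0.2842; 0.2842 0.8700]  H_jac=[0.8916 -0.4528]  S=[0.7837]  K=[0.7014; -0.1793]  nu=[-0.9347]  x^+=[2.2197, -1.2924]  P^+=[0.3753 0.3827; 0.3827 0.8448]
step 2: x^-=[1.7285, -1.2924]  P^-=[0.9181 0.7038; 0.7038 1.1248]  H_jac=[0.8009 -0.5988]  S=[0.5472]  K=[0.5736; -0.2009]  nu=[0.6117]  x^+=[2.0794, -1.4153]  P^+=[0.7381 0.7668; 0.7668 1.1027]

K[1,0] = -0.2009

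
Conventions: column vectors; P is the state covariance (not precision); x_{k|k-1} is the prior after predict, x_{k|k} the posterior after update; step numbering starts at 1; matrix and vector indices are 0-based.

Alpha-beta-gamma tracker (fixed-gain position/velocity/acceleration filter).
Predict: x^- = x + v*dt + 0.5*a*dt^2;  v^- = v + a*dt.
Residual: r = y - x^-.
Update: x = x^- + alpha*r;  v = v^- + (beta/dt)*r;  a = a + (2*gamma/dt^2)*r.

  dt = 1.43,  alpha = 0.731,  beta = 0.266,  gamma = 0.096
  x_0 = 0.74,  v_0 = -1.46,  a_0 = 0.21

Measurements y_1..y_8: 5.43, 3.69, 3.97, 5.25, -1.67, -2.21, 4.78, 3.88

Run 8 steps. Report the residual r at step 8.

step 1: x_pred=-1.1331  r=6.5631  x^+=3.6645  v^+=0.0611  a^+=0.8262
step 2: x_pred=4.5967  r=-0.9067  x^+=3.9339  v^+=1.0740  a^+=0.7411
step 3: x_pred=6.2274  r=-2.2574  x^+=4.5772  v^+=1.7138  a^+=0.5291
step 4: x_pred=7.5690  r=-2.3190  x^+=5.8738  v^+=2.0391  a^+=0.3114
step 5: x_pred=9.1081  r=-10.7781  x^+=1.2293  v^+=0.4795  a^+=-0.7006
step 6: x_pred=1.1987  r=-3.4087  x^+=-1.2930  v^+=-1.1564  a^+=-1.0206
step 7: x_pred=-3.9902  r=8.7702  x^+=2.4208  v^+=-0.9845  a^+=-0.1972
step 8: x_pred=0.8114  r=3.0686  x^+=3.0545  v^+=-0.6957  a^+=0.0909

resid = 3.0686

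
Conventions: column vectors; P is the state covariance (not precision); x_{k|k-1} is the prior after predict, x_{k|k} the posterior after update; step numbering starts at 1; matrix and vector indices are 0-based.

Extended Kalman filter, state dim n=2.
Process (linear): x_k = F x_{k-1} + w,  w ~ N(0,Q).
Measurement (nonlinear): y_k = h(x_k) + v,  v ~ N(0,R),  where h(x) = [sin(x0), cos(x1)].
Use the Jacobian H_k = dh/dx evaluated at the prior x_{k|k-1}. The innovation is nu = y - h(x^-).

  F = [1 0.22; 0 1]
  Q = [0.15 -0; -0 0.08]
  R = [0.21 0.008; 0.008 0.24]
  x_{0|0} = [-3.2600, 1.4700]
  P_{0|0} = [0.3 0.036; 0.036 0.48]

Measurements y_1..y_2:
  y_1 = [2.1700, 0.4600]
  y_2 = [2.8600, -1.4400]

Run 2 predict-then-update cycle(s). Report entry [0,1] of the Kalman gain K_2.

K[0,1] = -0.0869

step 1: x^-=[-2.9366, 1.4700]  P^-=[0.4891 0.1416; 0.1416 0.5600]  H_jac=[-0.9791 0.0000; 0.0000 -0.9949]  S=[0.6788 0.1459; 0.1459 0.7943]  K=[-0.6947 -0.0497; -0.0556 -0.6912]  nu=[2.3736, 0.3594]  x^+=[-4.6034, 1.0895]  P^+=[0.1494 0.0176; 0.0176 0.1672]
step 2: x^-=[-4.3637, 1.0895]  P^-=[0.3152 0.0544; 0.0544 0.2472]  H_jac=[-0.3417 0.0000; 0.0000 -0.8864]  S=[0.2468 0.0245; 0.0245 0.4342]  K=[-0.4278 -0.0869; -0.0254 -0.5032]  nu=[1.9202, -1.9029]  x^+=[-5.0198, 1.9983]  P^+=[0.2650 0.0274; 0.0274 0.1365]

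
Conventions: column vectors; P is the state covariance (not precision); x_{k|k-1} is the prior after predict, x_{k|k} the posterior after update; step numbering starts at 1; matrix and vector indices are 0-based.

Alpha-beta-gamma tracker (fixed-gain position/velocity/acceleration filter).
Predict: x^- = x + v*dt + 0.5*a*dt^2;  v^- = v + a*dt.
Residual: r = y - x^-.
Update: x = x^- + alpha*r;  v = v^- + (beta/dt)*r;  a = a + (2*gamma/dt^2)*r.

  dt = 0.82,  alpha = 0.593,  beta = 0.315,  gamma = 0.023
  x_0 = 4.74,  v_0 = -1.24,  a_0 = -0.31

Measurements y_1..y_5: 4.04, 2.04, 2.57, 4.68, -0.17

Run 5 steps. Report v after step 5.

step 1: x_pred=3.6190  r=0.4210  x^+=3.8686  v^+=-1.3325  a^+=-0.2812
step 2: x_pred=2.6815  r=-0.6415  x^+=2.3011  v^+=-1.8095  a^+=-0.3251
step 3: x_pred=0.7080  r=1.8620  x^+=1.8122  v^+=-1.3608  a^+=-0.1977
step 4: x_pred=0.6299  r=4.0501  x^+=3.0316  v^+=0.0330  a^+=0.0794
step 5: x_pred=3.0853  r=-3.2553  x^+=1.1549  v^+=-1.1525  a^+=-0.1433

v_post = -1.1525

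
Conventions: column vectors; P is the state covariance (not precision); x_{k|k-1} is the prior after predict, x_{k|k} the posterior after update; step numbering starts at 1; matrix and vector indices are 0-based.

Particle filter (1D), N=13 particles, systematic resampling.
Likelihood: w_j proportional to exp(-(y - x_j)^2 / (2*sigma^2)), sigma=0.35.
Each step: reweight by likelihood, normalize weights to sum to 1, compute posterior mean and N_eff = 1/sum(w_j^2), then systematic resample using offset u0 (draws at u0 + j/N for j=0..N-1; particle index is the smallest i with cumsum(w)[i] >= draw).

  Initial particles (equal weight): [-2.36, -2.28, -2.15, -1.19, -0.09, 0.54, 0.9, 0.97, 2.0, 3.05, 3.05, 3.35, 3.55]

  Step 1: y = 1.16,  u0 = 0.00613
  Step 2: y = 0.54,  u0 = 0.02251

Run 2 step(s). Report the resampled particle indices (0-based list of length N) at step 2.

resampled_idx = [0, 0, 1, 1, 2, 3, 4, 6, 7, 8, 9, 10, 12]

step 1: w=[0.0000, 0.0000, 0.0000, 0.0000, 0.0009, 0.1103, 0.4020, 0.4571, 0.0297, 0.0000, 0.0000, 0.0000, 0.0000]  mean=0.9241  Neff=2.6071  idx=[5, 5, 6, 6, 6, 6, 6, 7, 7, 7, 7, 7, 7]
step 2: w=[0.1288, 0.1288, 0.0759, 0.0759, 0.0759, 0.0759, 0.0759, 0.0605, 0.0605, 0.0605, 0.0605, 0.0605, 0.0605]  mean=0.8327  Neff=11.9171  idx=[0, 0, 1, 1, 2, 3, 4, 6, 7, 8, 9, 10, 12]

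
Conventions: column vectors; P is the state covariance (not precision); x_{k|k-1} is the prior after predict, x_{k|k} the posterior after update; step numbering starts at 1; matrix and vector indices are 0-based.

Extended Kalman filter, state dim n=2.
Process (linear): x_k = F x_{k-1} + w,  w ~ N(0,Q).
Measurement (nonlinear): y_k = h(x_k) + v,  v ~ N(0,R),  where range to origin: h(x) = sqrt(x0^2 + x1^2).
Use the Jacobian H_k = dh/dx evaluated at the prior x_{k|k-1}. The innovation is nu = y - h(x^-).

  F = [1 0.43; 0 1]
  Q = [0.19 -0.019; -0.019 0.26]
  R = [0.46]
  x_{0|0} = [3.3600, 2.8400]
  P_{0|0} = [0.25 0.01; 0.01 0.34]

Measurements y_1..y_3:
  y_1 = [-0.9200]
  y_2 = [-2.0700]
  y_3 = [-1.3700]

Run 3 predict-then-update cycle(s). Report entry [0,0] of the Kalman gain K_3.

step 1: x^-=[4.5812, 2.8400]  P^-=[0.5115 0.1372; 0.1372 0.6000]  H_jac=[0.8499 0.5269]  S=[1.1189]  K=[0.4531; 0.3868]  nu=[-6.3101]  x^+=[1.7220, 0.3996]  P^+=[0.2817 -0.0589; -0.0589 0.4326]
step 2: x^-=[1.8938, 0.3996]  P^-=[0.5011 0.1081; 0.1081 0.6926]  H_jac=[0.9785 0.2064]  S=[1.0129]  K=[0.5061; 0.2456]  nu=[-4.0055]  x^+=[-0.1333, -0.5843]  P^+=[0.2417 -0.0178; -0.0178 0.6315]
step 3: x^-=[-0.3845, -0.5843]  P^-=[0.5332 0.2348; 0.2348 0.8915]  H_jac=[-0.5497 -0.8354]  S=[1.4589]  K=[-0.3353; -0.5990]  nu=[-2.0695]  x^+=[0.3095, 0.6552]  P^+=[0.3691 -0.0582; -0.0582 0.3681]

K[0,0] = -0.3353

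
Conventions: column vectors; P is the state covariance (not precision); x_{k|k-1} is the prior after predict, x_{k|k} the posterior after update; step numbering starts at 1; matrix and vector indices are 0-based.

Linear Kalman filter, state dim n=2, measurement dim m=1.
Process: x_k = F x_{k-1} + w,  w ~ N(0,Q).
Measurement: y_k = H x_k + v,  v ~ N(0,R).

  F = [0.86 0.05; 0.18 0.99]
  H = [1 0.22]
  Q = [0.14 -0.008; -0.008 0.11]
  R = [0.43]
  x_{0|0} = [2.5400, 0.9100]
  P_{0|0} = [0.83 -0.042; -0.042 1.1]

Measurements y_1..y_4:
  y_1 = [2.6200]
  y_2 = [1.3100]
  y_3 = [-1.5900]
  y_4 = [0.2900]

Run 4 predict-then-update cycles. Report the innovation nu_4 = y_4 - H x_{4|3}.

step 1: x^-=[2.2299, 1.3581]  P^-=[0.7530 0.1388; 0.1388 1.2000]  S=[1.3022]  K=[0.6017; 0.3093]  nu=[0.0913]  x^+=[2.2848, 1.3863]  P^+=[0.2815 -0.1036; -0.1036 1.0754]
step 2: x^-=[2.0343, 1.7838]  P^-=[0.3420 -0.0003; -0.0003 1.1362]  S=[0.8269]  K=[0.4135; 0.3019]  nu=[-1.1167]  x^+=[1.5725, 1.4466]  P^+=[0.2006 -0.1036; -0.1036 1.0609]
step 3: x^-=[1.4247, 1.7152]  P^-=[0.2821 -0.0135; -0.0135 1.1193]  S=[0.7603]  K=[0.3671; 0.3061]  nu=[-3.3920]  x^+=[0.1794, 0.6769]  P^+=[0.1796 -0.0990; -0.0990 1.0481]
step 4: x^-=[0.1881, 0.7024]  P^-=[0.2670 -0.0135; -0.0135 1.1078]  S=[0.7447]  K=[0.3545; 0.3092]  nu=[-0.0527]  x^+=[0.1695, 0.6862]  P^+=[0.1734 -0.0951; -0.0951 1.0366]

innov = [-0.0527]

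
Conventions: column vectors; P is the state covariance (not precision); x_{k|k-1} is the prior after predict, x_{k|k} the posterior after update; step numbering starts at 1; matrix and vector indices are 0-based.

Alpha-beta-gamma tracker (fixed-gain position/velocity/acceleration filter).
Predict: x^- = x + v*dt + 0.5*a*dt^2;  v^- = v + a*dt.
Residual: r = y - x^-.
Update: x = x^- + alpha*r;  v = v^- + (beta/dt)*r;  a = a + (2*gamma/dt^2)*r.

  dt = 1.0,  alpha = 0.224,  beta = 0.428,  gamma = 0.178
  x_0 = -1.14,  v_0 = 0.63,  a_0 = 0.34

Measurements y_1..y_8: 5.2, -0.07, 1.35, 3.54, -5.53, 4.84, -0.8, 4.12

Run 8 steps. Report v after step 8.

step 1: x_pred=-0.3400  r=5.5400  x^+=0.9010  v^+=3.3411  a^+=2.3122
step 2: x_pred=5.3982  r=-5.4682  x^+=4.1733  v^+=3.3130  a^+=0.3656
step 3: x_pred=7.6691  r=-6.3191  x^+=6.2536  v^+=0.9740  a^+=-1.8840
step 4: x_pred=6.2856  r=-2.7456  x^+=5.6706  v^+=-2.0852  a^+=-2.8614
step 5: x_pred=2.1547  r=-7.6847  x^+=0.4333  v^+=-8.2356  a^+=-5.5972
step 6: x_pred=-10.6009  r=15.4409  x^+=-7.1422  v^+=-7.2241  a^+=-0.1002
step 7: x_pred=-14.4164  r=13.6164  x^+=-11.3663  v^+=-1.4965  a^+=4.7472
step 8: x_pred=-10.4892  r=14.6092  x^+=-7.2168  v^+=9.5035  a^+=9.9481

v_post = 9.5035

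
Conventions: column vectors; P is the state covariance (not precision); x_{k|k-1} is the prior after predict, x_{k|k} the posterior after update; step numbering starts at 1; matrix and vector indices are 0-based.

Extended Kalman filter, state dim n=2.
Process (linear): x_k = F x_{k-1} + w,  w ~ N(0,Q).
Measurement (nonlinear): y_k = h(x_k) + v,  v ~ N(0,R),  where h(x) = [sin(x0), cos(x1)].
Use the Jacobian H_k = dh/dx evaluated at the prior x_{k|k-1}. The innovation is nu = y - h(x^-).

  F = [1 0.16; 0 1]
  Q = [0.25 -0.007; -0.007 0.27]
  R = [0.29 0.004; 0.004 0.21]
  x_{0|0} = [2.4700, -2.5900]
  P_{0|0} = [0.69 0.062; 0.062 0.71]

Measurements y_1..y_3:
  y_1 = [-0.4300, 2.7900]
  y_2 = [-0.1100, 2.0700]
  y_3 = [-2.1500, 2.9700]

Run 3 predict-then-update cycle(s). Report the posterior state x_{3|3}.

step 1: x^-=[2.0556, -2.5900]  P^-=[0.9780 0.1686; 0.1686 0.9800]  H_jac=[-0.4660 0.0000; 0.0000 0.5240]  S=[0.5024 -0.0372; -0.0372 0.4791]  K=[-0.8987 0.1147; -0.0775 1.0659]  nu=[-1.3148, 3.6417]  x^+=[3.6548, 1.3934]  P^+=[0.5583 0.0391; 0.0391 0.4265]
step 2: x^-=[3.8778, 1.3934]  P^-=[0.8317 0.1003; 0.1003 0.6965]  H_jac=[-0.7411 0.0000; 0.0000 -0.9843]  S=[0.7467 0.0772; 0.0772 0.8848]  K=[-0.8212 -0.0400; -0.0197 -0.7731]  nu=[0.5614, 1.8936]  x^+=[3.3410, -0.0815]  P^+=[0.3216 0.0119; 0.0119 0.1650]
step 3: x^-=[3.3279, -0.0815]  P^-=[0.5796 0.0313; 0.0313 0.4350]  H_jac=[-0.9827 0.0000; 0.0000 0.0815]  S=[0.8497 0.0015; 0.0015 0.2129]  K=[-0.6703 0.0167; -0.0365 0.1667]  nu=[-1.9647, 1.9733]  x^+=[4.6779, 0.3190]  P^+=[0.1978 0.0101; 0.0101 0.4280]

x_post = [4.6779, 0.3190]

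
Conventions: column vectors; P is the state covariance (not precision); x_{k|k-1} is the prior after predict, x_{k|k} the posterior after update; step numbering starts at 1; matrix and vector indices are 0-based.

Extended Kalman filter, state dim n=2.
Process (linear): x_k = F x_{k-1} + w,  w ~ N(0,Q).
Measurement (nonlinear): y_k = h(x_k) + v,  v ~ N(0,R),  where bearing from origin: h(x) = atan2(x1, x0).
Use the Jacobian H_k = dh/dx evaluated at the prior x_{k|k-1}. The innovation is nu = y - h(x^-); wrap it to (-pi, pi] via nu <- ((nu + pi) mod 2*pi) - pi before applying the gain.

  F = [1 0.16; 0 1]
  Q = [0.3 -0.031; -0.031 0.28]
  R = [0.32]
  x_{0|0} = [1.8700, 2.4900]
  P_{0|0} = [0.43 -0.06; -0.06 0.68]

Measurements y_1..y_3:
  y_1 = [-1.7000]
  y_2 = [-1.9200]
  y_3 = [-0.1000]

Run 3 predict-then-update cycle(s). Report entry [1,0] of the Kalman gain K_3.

K[1,0] = 0.8246

step 1: x^-=[2.2684, 2.4900]  P^-=[0.7282 0.0178; 0.0178 0.9600]  H_jac=[-0.2195 0.1999]  S=[0.3919]  K=[-0.3987; 0.4798]  nu=[-2.5319]  x^+=[3.2780, 1.2752]  P^+=[0.6659 0.0928; 0.0928 0.8698]
step 2: x^-=[3.4820, 1.2752]  P^-=[1.0179 0.2009; 0.2009 1.1498]  H_jac=[-0.0927 0.2532]  S=[0.3930]  K=[-0.1107; 0.6934]  nu=[-2.2710]  x^+=[3.7334, -0.2995]  P^+=[1.0130 0.2311; 0.2311 0.9608]
step 3: x^-=[3.6855, -0.2995]  P^-=[1.4116 0.3538; 0.3538 1.2408]  H_jac=[0.0219 0.2696]  S=[0.4150]  K=[0.3043; 0.8246]  nu=[-0.0189]  x^+=[3.6797, -0.3151]  P^+=[1.3732 0.2497; 0.2497 0.9586]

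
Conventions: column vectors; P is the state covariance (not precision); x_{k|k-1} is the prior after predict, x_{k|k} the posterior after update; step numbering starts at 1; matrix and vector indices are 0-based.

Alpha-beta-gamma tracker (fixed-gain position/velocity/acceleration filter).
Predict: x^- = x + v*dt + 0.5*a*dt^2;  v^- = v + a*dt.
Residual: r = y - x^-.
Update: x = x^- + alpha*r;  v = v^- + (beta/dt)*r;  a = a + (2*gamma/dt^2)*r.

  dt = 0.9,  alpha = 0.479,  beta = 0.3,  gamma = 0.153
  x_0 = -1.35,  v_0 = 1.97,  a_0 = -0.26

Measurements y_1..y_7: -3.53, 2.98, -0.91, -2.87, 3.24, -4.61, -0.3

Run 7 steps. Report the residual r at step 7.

resid = 3.5572

step 1: x_pred=0.3177  r=-3.8477  x^+=-1.5253  v^+=0.4534  a^+=-1.7136
step 2: x_pred=-1.8113  r=4.7913  x^+=0.4838  v^+=0.5083  a^+=0.0965
step 3: x_pred=0.9803  r=-1.8903  x^+=0.0748  v^+=-0.0350  a^+=-0.6177
step 4: x_pred=-0.2068  r=-2.6632  x^+=-1.4825  v^+=-1.4786  a^+=-1.6238
step 5: x_pred=-3.4708  r=6.7108  x^+=-0.2563  v^+=-0.7030  a^+=0.9115
step 6: x_pred=-0.5199  r=-4.0901  x^+=-2.4791  v^+=-1.2461  a^+=-0.6337
step 7: x_pred=-3.8572  r=3.5572  x^+=-2.1533  v^+=-0.6307  a^+=0.7102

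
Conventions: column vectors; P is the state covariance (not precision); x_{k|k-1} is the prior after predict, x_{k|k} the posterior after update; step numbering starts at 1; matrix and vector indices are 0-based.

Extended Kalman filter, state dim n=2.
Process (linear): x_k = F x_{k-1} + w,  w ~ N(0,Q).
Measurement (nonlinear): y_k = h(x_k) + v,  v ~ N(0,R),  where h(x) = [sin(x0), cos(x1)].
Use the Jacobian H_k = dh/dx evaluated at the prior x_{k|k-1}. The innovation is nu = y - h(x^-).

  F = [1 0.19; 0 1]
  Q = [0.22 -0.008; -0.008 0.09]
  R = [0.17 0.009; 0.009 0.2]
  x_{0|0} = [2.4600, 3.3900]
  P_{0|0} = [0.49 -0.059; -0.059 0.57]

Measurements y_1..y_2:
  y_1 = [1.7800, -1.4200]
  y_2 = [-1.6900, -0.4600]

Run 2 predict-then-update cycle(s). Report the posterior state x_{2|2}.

step 1: x^-=[3.1041, 3.3900]  P^-=[0.7082 0.0413; 0.0413 0.6600]  H_jac=[-0.9993 0.0000; 0.0000 0.2459]  S=[0.8772 -0.0011; -0.0011 0.2399]  K=[-0.8067 0.0385; -0.0462 0.6762]  nu=[1.7425, -0.4507]  x^+=[1.6811, 3.0048]  P^+=[0.1369 0.0018; 0.0018 0.5484]
step 2: x^-=[2.2520, 3.0048]  P^-=[0.3774 0.0980; 0.0980 0.6384]  H_jac=[-0.6297 0.0000; 0.0000 -0.1364]  S=[0.3196 0.0174; 0.0174 0.2119]  K=[-0.7433 -0.0020; -0.1714 -0.3968]  nu=[-2.4668, 0.5307]  x^+=[4.0846, 3.2170]  P^+=[0.2007 0.0519; 0.0519 0.5933]

x_post = [4.0846, 3.2170]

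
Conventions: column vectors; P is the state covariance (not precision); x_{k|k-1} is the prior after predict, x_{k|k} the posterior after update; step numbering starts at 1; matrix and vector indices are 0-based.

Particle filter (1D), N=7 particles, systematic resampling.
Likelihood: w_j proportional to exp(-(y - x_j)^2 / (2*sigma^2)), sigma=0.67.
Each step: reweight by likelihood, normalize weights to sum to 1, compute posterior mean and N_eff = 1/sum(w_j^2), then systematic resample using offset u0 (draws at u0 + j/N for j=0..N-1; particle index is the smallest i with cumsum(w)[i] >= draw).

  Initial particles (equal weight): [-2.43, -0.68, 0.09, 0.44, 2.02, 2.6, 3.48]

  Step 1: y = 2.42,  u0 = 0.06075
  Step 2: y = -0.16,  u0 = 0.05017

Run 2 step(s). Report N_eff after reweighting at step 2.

step 1: w=[0.0000, 0.0000, 0.0011, 0.0060, 0.3980, 0.4588, 0.1361]  mean=2.4730  Neff=2.5812  idx=[4, 4, 4, 5, 5, 5, 6]
step 2: w=[0.3202, 0.3202, 0.3202, 0.0132, 0.0132, 0.0132, 0.0000]  mean=2.0429  Neff=3.2464  idx=[0, 0, 1, 1, 1, 2, 2]

N_eff = 3.2464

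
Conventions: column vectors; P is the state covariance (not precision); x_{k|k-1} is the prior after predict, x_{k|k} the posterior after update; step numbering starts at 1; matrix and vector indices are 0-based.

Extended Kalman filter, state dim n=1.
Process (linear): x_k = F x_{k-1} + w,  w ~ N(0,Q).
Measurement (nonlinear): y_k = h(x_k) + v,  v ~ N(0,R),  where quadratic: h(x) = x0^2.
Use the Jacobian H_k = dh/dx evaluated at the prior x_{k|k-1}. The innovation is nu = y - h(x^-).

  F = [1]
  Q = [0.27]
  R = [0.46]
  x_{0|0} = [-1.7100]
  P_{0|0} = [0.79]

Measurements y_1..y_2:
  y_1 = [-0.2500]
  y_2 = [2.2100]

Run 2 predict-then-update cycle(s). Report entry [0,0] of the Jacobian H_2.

H_jac[0,0] = -1.6302

step 1: x^-=[-1.7100]  P^-=[1.0600]  H_jac=[-3.4200]  S=[12.8582]  K=[-0.2819]  nu=[-3.1741]  x^+=[-0.8151]  P^+=[0.0379]
step 2: x^-=[-0.8151]  P^-=[0.3079]  H_jac=[-1.6302]  S=[1.2783]  K=[-0.3927]  nu=[1.5456]  x^+=[-1.4220]  P^+=[0.1108]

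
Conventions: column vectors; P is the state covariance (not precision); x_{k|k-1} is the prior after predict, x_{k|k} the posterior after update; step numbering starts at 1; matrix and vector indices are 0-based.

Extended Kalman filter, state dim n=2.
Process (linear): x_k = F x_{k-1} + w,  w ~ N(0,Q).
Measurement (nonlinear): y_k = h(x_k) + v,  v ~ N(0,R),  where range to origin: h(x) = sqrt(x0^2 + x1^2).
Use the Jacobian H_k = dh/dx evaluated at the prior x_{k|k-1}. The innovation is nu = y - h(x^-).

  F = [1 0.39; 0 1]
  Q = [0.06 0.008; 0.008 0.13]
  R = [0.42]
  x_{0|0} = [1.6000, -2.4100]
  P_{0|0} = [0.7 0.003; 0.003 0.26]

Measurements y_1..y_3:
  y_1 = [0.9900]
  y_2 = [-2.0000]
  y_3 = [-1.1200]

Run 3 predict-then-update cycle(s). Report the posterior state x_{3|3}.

x_post = [-0.3580, -0.3045]

step 1: x^-=[0.6601, -2.4100]  P^-=[0.8019 0.1124; 0.1124 0.3900]  H_jac=[0.2642 -0.9645]  S=[0.7815]  K=[0.1324; -0.4433]  nu=[-1.5088]  x^+=[0.4604, -1.7411]  P^+=[0.7882 0.1583; 0.1583 0.2364]
step 2: x^-=[-0.2186, -1.7411]  P^-=[1.0076 0.2585; 0.2585 0.3664]  H_jac=[-0.1246 -0.9922]  S=[0.8603]  K=[-0.4440; -0.4600]  nu=[-3.7548]  x^+=[1.4486, -0.0138]  P^+=[0.8380 0.0827; 0.0827 0.1843]
step 3: x^-=[1.4432, -0.0138]  P^-=[0.9906 0.1626; 0.1626 0.3143]  H_jac=[1.0000 -0.0095]  S=[1.4074]  K=[0.7027; 0.1134]  nu=[-2.5633]  x^+=[-0.3580, -0.3045]  P^+=[0.2956 0.0505; 0.0505 0.2962]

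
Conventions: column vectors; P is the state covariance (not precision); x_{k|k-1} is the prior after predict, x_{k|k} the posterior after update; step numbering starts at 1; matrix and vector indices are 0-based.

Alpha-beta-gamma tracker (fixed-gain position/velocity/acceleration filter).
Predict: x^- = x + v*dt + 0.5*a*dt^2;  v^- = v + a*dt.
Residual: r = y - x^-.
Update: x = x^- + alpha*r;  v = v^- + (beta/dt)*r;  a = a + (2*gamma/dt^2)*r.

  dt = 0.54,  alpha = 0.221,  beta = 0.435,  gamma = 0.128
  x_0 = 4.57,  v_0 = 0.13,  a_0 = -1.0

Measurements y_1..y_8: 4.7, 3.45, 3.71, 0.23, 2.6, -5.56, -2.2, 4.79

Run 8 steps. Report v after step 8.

v_post = 5.3534

step 1: x_pred=4.4944  r=0.2056  x^+=4.5398  v^+=-0.2444  a^+=-0.8195
step 2: x_pred=4.2884  r=-0.8384  x^+=4.1031  v^+=-1.3623  a^+=-1.5555
step 3: x_pred=3.1407  r=0.5693  x^+=3.2665  v^+=-1.7436  a^+=-1.0557
step 4: x_pred=2.1710  r=-1.9410  x^+=1.7420  v^+=-3.8773  a^+=-2.7598
step 5: x_pred=-0.7541  r=3.3541  x^+=-0.0128  v^+=-2.6657  a^+=0.1848
step 6: x_pred=-1.4254  r=-4.1346  x^+=-2.3391  v^+=-5.8966  a^+=-3.4450
step 7: x_pred=-6.0255  r=3.8255  x^+=-5.1801  v^+=-4.6752  a^+=-0.0865
step 8: x_pred=-7.7173  r=12.5073  x^+=-4.9532  v^+=5.3534  a^+=10.8938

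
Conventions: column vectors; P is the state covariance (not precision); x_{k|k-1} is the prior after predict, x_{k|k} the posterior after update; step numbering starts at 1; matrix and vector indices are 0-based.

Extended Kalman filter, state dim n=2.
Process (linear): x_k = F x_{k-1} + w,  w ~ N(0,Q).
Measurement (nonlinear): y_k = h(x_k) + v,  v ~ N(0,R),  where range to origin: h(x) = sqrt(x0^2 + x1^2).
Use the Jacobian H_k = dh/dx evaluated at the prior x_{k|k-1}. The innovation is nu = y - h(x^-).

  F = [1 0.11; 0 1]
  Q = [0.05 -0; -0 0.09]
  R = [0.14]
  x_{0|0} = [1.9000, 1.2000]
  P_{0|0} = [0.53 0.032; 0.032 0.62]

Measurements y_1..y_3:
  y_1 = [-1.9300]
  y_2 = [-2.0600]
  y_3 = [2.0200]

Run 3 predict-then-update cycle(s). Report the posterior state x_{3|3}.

step 1: x^-=[2.0320, 1.2000]  P^-=[0.5945 0.1002; 0.1002 0.7100]  H_jac=[0.8611 0.5085]  S=[0.8521]  K=[0.6606; 0.5249]  nu=[-4.2899]  x^+=[-0.8017, -1.0519]  P^+=[0.2227 -0.1953; -0.1953 0.4752]
step 2: x^-=[-0.9174, -1.0519]  P^-=[0.2355 -0.1430; -0.1430 0.5652]  H_jac=[-0.6573 -0.7536]  S=[0.4211]  K=[-0.1117; -0.7883]  nu=[-3.4557]  x^+=[-0.5315, 1.6724]  P^+=[0.2303 -0.1801; -0.1801 0.3035]
step 3: x^-=[-0.3475, 1.6724]  P^-=[0.2443 -0.1467; -0.1467 0.3935]  H_jac=[-0.2035 0.9791]  S=[0.5858]  K=[-0.3300; 0.7087]  nu=[0.3119]  x^+=[-0.4505, 1.8934]  P^+=[0.1805 -0.0097; -0.0097 0.0993]

x_post = [-0.4505, 1.8934]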